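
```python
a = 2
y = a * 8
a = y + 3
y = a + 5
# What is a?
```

Trace:
`a = 2` → a = 2
`y = a * 8` → y = 16
`a = y + 3` → a = 19
`y = a + 5` → y = 24
So a = 19

Answer: 19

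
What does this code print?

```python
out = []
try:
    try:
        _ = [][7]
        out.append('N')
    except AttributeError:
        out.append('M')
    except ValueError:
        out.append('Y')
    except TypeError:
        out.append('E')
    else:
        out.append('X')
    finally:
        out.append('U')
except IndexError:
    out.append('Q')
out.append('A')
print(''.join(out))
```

Execution trace: 'U' (finally) → 'Q' (outer except IndexError) → 'A' (after the try/except). Output: UQA

Answer: UQA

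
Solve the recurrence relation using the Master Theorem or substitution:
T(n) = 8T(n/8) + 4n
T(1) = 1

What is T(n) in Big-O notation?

By Master Theorem: a=8, b=8, f(n)=4n. Since log_8(8) = 1 and f(n) = Θ(n^1), Case 2 applies. T(n) = O(n log n).

Answer: O(n log n)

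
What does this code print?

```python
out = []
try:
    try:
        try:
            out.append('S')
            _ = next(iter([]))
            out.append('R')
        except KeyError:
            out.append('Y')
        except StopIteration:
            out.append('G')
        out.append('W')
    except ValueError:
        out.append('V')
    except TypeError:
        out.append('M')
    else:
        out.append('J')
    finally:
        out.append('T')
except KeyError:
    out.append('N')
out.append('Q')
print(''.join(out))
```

Execution trace: 'S' (inner try body) → 'G' (inner except StopIteration) → 'W' (try body, no exception) → 'J' (else) → 'T' (finally) → 'Q' (after the try/except). Output: SGWJTQ

Answer: SGWJTQ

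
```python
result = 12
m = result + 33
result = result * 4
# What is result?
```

Trace:
`result = 12` → result = 12
`m = result + 33` → m = 45
`result = result * 4` → result = 48
So result = 48

Answer: 48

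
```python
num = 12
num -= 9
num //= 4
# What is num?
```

Trace:
`num = 12` → num = 12
`num -= 9` → num = 3
`num //= 4` → num = 0
So num = 0

Answer: 0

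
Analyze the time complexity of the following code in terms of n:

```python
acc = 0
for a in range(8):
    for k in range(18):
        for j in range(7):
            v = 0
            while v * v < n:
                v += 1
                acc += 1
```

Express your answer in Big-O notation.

Each loop level contributes: 1 × 1 × 1 × √n. Multiplying the contributions gives O(√n).

Answer: O(√n)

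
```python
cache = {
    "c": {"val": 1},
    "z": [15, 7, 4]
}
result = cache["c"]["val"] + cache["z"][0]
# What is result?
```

Trace:
`cache = { ...` → cache = {'c': {'val': 1}, 'z': [15, 7, 4]}
`result = cache["c"]["val"] + cache["z"][0]` → result = 16
So result = 16

Answer: 16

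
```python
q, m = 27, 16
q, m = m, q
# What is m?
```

Trace:
`q, m = 27, 16` → q = 27; m = 16
`q, m = m, q` → q = 16; m = 27
So m = 27

Answer: 27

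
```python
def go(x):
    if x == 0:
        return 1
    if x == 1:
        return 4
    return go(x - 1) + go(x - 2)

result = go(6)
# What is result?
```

Build up from base cases: go(0)=1, go(1)=4, go(2)=5, go(3)=9, go(4)=14, go(5)=23, go(6)=37

Answer: 37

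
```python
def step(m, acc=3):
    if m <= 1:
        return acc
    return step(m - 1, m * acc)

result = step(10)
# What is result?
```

Accumulator trace (n, acc): (10, 3) -> (9, 30) -> (8, 270) -> (7, 2160) -> (6, 15120) -> (5, 90720) -> (4, 453600) -> (3, 1814400) -> (2, 5443200) -> (1, 10886400) -> return 10886400

Answer: 10886400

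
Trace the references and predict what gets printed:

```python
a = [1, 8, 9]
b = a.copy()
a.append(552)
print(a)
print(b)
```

Key concept: list.copy() creates independent copy.
Step by step:
`a = [1, 8, 9]` → a = [1, 8, 9]
`b = a.copy()` → b = [1, 8, 9]
`a.append(552)` → a = [1, 8, 9, 552]
`print(a)` → prints [1, 8, 9, 552]
`print(b)` → prints [1, 8, 9]

Answer:
[1, 8, 9, 552]
[1, 8, 9]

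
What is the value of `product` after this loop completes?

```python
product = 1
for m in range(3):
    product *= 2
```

2^3 = 8
`product` takes the values: 1 → 2 → 4 → 8

Answer: 8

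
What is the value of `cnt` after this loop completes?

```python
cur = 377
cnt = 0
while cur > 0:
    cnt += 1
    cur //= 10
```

Count digits by repeated division by 10
`cnt` takes the values: 0 → 1 → 2 → 3

Answer: 3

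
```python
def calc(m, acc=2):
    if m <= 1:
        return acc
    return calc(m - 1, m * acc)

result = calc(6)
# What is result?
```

Accumulator trace (n, acc): (6, 2) -> (5, 12) -> (4, 60) -> (3, 240) -> (2, 720) -> (1, 1440) -> return 1440

Answer: 1440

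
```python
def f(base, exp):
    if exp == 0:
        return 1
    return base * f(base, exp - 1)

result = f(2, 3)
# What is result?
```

f(2, 3) = 2 * 2 * 2 = 8

Answer: 8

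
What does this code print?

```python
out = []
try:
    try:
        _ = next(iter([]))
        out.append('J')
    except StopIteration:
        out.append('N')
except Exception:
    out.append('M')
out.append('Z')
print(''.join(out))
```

Execution trace: 'N' (inner except StopIteration) → 'Z' (after the try/except). Output: NZ

Answer: NZ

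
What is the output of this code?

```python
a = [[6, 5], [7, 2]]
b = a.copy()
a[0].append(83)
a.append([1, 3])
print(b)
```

Key concept: shallow copy with nested lists.
Step by step:
`a = [[6, 5], [7, 2]]` → a = [[6, 5], [7, 2]]
`b = a.copy()` → b = [[6, 5], [7, 2]]
`a[0].append(83)` → a = [[6, 5, 83], [7, 2]]; b = [[6, 5, 83], [7, 2]]
`a.append([1, 3])` → a = [[6, 5, 83], [7, 2], [1, 3]]
`print(b)` → prints [[6, 5, 83], [7, 2]]

Answer: [[6, 5, 83], [7, 2]]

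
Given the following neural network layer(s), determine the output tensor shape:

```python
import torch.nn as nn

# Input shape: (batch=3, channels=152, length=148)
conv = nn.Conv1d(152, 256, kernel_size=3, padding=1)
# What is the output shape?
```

Input: (3, 152, 148) -> Output: (3, 256, 148)

Answer: (3, 256, 148)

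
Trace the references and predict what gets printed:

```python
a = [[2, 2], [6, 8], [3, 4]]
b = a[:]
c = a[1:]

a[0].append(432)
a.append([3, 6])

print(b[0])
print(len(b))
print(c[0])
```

Key concept: slice with nested mutation.
Step by step:
`a = [[2, 2], [6, 8], [3, 4]]` → a = [[2, 2], [6, 8], [3, 4]]
`b = a[:]` → b = [[2, 2], [6, 8], [3, 4]]
`c = a[1:]` → c = [[6, 8], [3, 4]]
`a[0].append(432)` → a = [[2, 2, 432], [6, 8], [3, 4]]; b = [[2, 2, 432], [6, 8], [3, 4]]
`a.append([3, 6])` → a = [[2, 2, 432], [6, 8], [3, 4], [3, 6]]
`print(b[0])` → prints [2, 2, 432]
`print(len(b))` → prints 3
`print(c[0])` → prints [6, 8]

Answer:
[2, 2, 432]
3
[6, 8]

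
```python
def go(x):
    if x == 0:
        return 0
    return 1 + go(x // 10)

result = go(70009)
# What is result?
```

Count of digits of 70009: 5

Answer: 5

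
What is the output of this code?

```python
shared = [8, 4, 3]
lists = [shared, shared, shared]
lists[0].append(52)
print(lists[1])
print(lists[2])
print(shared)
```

Key concept: list of same reference.
Step by step:
`shared = [8, 4, 3]` → shared = [8, 4, 3]
`lists = [shared, shared, shared]` → lists = [[8, 4, 3], [8, 4, 3], [8, 4, 3]]
`lists[0].append(52)` → shared = [8, 4, 3, 52]; lists = [[8, 4, 3, 52], [8, 4, 3, 52], [8, 4, 3, 52]]
`print(lists[1])` → prints [8, 4, 3, 52]
`print(lists[2])` → prints [8, 4, 3, 52]
`print(shared)` → prints [8, 4, 3, 52]

Answer:
[8, 4, 3, 52]
[8, 4, 3, 52]
[8, 4, 3, 52]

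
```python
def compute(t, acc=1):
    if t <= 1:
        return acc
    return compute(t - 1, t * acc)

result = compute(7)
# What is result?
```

Accumulator trace (n, acc): (7, 1) -> (6, 7) -> (5, 42) -> (4, 210) -> (3, 840) -> (2, 2520) -> (1, 5040) -> return 5040

Answer: 5040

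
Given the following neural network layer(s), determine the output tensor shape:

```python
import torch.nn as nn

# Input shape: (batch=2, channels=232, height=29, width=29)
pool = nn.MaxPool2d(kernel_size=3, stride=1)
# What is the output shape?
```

Input: (2, 232, 29, 29) -> Output: (2, 232, 27, 27)

Answer: (2, 232, 27, 27)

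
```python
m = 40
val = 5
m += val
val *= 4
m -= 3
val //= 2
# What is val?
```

Trace:
`m = 40` → m = 40
`val = 5` → val = 5
`m += val` → m = 45
`val *= 4` → val = 20
`m -= 3` → m = 42
`val //= 2` → val = 10
So val = 10

Answer: 10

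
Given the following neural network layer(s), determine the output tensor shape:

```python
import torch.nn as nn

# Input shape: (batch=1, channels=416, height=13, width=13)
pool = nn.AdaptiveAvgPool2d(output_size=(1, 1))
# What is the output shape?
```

Input: (1, 416, 13, 13) -> Output: (1, 416, 1, 1)

Answer: (1, 416, 1, 1)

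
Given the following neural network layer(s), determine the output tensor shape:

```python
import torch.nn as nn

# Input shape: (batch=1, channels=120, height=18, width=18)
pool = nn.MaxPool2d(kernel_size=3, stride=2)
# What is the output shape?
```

Input: (1, 120, 18, 18) -> Output: (1, 120, 8, 8)

Answer: (1, 120, 8, 8)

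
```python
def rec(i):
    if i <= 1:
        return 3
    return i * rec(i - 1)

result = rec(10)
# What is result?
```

rec(10) = 10 * 9 * 8 * 7 * 6 * 5 * 4 * 3 * 2 * 3 = 10886400

Answer: 10886400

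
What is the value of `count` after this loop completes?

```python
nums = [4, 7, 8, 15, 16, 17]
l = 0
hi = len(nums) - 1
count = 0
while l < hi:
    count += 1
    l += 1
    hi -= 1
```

Iterations until pointers meet (list length 6)
`count` takes the values: 0 → 1 → 2 → 3

Answer: 3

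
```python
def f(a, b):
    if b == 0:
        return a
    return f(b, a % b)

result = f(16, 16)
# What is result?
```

f(16, 16) -> f(16, 0) -> 16

Answer: 16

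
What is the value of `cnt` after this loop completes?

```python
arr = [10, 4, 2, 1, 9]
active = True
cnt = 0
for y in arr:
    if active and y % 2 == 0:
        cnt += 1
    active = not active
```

Count even values at even positions
`cnt` takes the values: 0 → 1 → 2

Answer: 2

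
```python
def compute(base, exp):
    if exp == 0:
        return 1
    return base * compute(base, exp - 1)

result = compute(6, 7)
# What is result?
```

compute(6, 7) = 6 * 6 * 6 * 6 * 6 * 6 * 6 = 279936

Answer: 279936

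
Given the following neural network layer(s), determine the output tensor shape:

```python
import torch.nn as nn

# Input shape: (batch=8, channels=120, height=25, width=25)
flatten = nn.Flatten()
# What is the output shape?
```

Input: (8, 120, 25, 25) -> Output: (8, 75000)

Answer: (8, 75000)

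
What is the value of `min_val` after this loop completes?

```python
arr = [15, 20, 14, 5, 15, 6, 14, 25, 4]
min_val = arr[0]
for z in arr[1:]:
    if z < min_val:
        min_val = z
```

Minimum of [15, 20, 14, 5, 15, 6, 14, 25, 4]
`min_val` takes the values: 15 → 14 → 5 → 4

Answer: 4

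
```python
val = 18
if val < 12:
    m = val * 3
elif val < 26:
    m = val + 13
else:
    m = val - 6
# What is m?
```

Trace:
`val = 18` → val = 18
`if val < 12: ...` → val < 12 is False, val < 26 is True → m = 31
So m = 31

Answer: 31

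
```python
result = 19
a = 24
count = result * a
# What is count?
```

Trace:
`result = 19` → result = 19
`a = 24` → a = 24
`count = result * a` → count = 456
So count = 456

Answer: 456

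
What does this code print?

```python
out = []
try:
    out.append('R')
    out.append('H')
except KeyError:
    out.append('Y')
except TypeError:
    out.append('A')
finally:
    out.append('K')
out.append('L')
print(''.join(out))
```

Execution trace: 'R' (try body) → 'H' (try body, no exception) → 'K' (finally) → 'L' (after the try/except). Output: RHKL

Answer: RHKL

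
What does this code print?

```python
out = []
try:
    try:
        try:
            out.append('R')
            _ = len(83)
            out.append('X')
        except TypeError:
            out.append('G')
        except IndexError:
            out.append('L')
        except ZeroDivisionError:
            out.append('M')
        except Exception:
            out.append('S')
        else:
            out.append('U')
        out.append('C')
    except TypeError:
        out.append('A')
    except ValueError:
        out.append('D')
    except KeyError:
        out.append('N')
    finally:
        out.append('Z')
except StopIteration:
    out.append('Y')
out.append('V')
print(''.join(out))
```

Execution trace: 'R' (inner try body) → 'G' (inner except TypeError) → 'C' (try body, no exception) → 'Z' (finally) → 'V' (after the try/except). Output: RGCZV

Answer: RGCZV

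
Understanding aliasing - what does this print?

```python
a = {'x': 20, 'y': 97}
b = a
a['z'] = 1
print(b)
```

Key concept: dict aliasing.
Step by step:
`a = {'x': 20, 'y': 97}` → a = {'x': 20, 'y': 97}
`b = a` → b = {'x': 20, 'y': 97} (same object as a)
`a['z'] = 1` → a = {'x': 20, 'y': 97, 'z': 1} (same object as b); b = {'x': 20, 'y': 97, 'z': 1} (same object as a)
`print(b)` → prints {'x': 20, 'y': 97, 'z': 1}

Answer: {'x': 20, 'y': 97, 'z': 1}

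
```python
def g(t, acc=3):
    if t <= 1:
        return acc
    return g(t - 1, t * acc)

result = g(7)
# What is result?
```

Accumulator trace (n, acc): (7, 3) -> (6, 21) -> (5, 126) -> (4, 630) -> (3, 2520) -> (2, 7560) -> (1, 15120) -> return 15120

Answer: 15120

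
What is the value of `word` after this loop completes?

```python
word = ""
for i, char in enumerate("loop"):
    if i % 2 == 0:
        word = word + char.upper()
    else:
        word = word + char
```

Uppercase even positions in 'loop'
`word` takes the values: "" → "L" → "Lo" → "LoO" → "LoOp"

Answer: "LoOp"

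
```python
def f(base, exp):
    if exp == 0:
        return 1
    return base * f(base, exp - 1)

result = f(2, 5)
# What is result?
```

f(2, 5) = 2 * 2 * 2 * 2 * 2 = 32

Answer: 32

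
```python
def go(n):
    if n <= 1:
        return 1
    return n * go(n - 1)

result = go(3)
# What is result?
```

go(3) = 3 * 2 * 1 = 6

Answer: 6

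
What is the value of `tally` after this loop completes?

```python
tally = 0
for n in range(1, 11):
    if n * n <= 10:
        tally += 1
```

Count numbers where n² ≤ 10
`tally` takes the values: 0 → 1 → 2 → 3

Answer: 3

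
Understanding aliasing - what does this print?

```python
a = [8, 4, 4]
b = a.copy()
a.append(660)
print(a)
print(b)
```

Key concept: list.copy() creates independent copy.
Step by step:
`a = [8, 4, 4]` → a = [8, 4, 4]
`b = a.copy()` → b = [8, 4, 4]
`a.append(660)` → a = [8, 4, 4, 660]
`print(a)` → prints [8, 4, 4, 660]
`print(b)` → prints [8, 4, 4]

Answer:
[8, 4, 4, 660]
[8, 4, 4]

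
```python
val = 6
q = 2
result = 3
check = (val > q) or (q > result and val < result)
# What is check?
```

Trace:
`val = 6` → val = 6
`q = 2` → q = 2
`result = 3` → result = 3
`check = (val > q) or (q > result and val < result)` → check = True
So check = True

Answer: True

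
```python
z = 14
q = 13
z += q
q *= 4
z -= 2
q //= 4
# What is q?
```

Trace:
`z = 14` → z = 14
`q = 13` → q = 13
`z += q` → z = 27
`q *= 4` → q = 52
`z -= 2` → z = 25
`q //= 4` → q = 13
So q = 13

Answer: 13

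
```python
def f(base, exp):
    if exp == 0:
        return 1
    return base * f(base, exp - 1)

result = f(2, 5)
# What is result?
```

f(2, 5) = 2 * 2 * 2 * 2 * 2 = 32

Answer: 32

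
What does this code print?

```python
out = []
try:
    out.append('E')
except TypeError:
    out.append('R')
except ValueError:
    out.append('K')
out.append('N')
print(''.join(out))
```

Execution trace: 'E' (try body, no exception) → 'N' (after the try/except). Output: EN

Answer: EN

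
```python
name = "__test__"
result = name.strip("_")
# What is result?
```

Trace:
`name = "__test__"` → name = '__test__'
`result = name.strip("_")` → result = 'test'
So result = 'test'

Answer: 'test'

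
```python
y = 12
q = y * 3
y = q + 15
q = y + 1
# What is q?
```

Trace:
`y = 12` → y = 12
`q = y * 3` → q = 36
`y = q + 15` → y = 51
`q = y + 1` → q = 52
So q = 52

Answer: 52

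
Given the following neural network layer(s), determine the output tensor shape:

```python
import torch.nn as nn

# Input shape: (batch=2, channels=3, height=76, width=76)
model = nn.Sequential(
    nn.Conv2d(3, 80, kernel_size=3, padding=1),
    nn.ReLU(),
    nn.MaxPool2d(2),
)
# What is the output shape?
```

Input: (2, 3, 76, 76) -> after Conv2d: (2, 80, 76, 76) -> after ReLU: (2, 80, 76, 76) -> Output: (2, 80, 38, 38)

Answer: (2, 80, 38, 38)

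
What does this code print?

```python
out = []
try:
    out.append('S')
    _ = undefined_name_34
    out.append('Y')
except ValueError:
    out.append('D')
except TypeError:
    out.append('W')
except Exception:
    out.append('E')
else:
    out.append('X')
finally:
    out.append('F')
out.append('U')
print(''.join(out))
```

Execution trace: 'S' (try body) → 'E' (except Exception) → 'F' (finally) → 'U' (after the try/except). Output: SEFU

Answer: SEFU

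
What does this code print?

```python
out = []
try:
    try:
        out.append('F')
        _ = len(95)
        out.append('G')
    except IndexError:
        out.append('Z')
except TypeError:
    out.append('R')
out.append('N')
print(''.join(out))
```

Execution trace: 'F' (try body) → 'R' (outer except TypeError) → 'N' (after the try/except). Output: FRN

Answer: FRN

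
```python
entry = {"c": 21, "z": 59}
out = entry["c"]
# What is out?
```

Trace:
`entry = {"c": 21, "z": 59}` → entry = {'c': 21, 'z': 59}
`out = entry["c"]` → out = 21
So out = 21

Answer: 21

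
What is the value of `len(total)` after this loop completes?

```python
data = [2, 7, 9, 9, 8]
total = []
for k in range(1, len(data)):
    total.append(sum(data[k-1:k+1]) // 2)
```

Number of 2-element averages
`total` takes the values: [] → [4] → [4, 8] → [4, 8, 9] → [4, 8, 9, 8]
So `len(total)` = 4

Answer: 4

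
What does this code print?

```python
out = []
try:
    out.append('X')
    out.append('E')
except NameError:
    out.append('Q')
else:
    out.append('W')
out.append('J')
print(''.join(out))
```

Execution trace: 'X' (try body) → 'E' (try body, no exception) → 'W' (else) → 'J' (after the try/except). Output: XEWJ

Answer: XEWJ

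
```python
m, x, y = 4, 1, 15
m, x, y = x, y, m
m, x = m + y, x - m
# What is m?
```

Trace:
`m, x, y = 4, 1, 15` → m = 4; x = 1; y = 15
`m, x, y = x, y, m` → m = 1; x = 15; y = 4
`m, x = m + y, x - m` → m = 5; x = 14
So m = 5

Answer: 5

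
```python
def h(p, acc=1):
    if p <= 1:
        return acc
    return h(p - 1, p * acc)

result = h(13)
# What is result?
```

Accumulator trace (n, acc): (13, 1) -> (12, 13) -> (11, 156) -> (10, 1716) -> (9, 17160) -> (8, 154440) -> (7, 1235520) -> (6, 8648640) -> (5, 51891840) -> (4, 259459200) -> (3, 1037836800) -> (2, 3113510400) -> (1, 6227020800) -> return 6227020800

Answer: 6227020800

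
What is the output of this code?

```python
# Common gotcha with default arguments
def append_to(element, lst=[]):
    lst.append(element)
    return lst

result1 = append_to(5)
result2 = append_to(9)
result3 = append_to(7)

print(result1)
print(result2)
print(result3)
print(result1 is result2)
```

Key concept: mutable default argument gotcha.
Step by step:
`result1 = append_to(5)` → result1 = [5]
`result2 = append_to(9)` → result1 = [5, 9] (same object as result2); result2 = [5, 9] (same object as result1)
`result3 = append_to(7)` → result1 = [5, 9, 7] (same object as result2, result3); result2 = [5, 9, 7] (same object as result1, result3); result3 = [5, 9, 7] (same object as result1, result2)
`print(result1)` → prints [5, 9, 7]
`print(result2)` → prints [5, 9, 7]
`print(result3)` → prints [5, 9, 7]
`print(result1 is result2)` → prints True

Answer:
[5, 9, 7]
[5, 9, 7]
[5, 9, 7]
True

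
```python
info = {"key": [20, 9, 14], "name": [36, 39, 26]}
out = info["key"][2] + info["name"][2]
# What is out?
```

Trace:
`info = {"key": [20, 9, 14], "name": [36, 39, 26]}` → info = {'key': [20, 9, 14], 'name': [36, 39, 26]}
`out = info["key"][2] + info["name"][2]` → out = 40
So out = 40

Answer: 40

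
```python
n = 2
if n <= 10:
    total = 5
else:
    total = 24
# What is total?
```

Trace:
`n = 2` → n = 2
`if n <= 10: ...` → n <= 10 is True → total = 5
So total = 5

Answer: 5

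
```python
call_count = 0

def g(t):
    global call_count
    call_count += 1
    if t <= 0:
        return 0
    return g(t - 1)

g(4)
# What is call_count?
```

Linear recursion stepping by 1: 5 calls from t=4 down to ≤0.

Answer: 5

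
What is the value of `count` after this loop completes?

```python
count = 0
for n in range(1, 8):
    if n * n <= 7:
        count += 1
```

Count numbers where n² ≤ 7
`count` takes the values: 0 → 1 → 2

Answer: 2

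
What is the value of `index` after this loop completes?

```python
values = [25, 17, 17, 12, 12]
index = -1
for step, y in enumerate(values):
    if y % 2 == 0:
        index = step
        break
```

First even number index in [25, 17, 17, 12, 12]
`index` takes the values: -1 → 3

Answer: 3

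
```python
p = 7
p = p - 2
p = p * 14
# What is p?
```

Trace:
`p = 7` → p = 7
`p = p - 2` → p = 5
`p = p * 14` → p = 70
So p = 70

Answer: 70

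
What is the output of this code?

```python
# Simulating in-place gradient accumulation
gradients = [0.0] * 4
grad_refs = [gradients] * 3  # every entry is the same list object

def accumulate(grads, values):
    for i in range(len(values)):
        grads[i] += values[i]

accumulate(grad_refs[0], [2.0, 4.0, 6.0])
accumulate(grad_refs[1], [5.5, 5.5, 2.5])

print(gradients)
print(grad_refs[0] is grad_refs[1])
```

Key concept: gradient accumulation aliasing.
Step by step:
`gradients = [0.0] * 4` → gradients = [0.0, 0.0, 0.0, 0.0]
`grad_refs = [gradients] * 3` → grad_refs = [[0.0, 0.0, 0.0, 0.0], [0.0, 0.0, 0.0, 0.0], [0.0, 0.0, 0.0, 0.0]]
`accumulate(grad_refs[0], [2.0, 4.0, 6.0])` → gradients = [2.0, 4.0, 6.0, 0.0]; grad_refs = [[2.0, 4.0, 6.0, 0.0], [2.0, 4.0, 6.0, 0.0], [2.0, 4.0, 6.0, 0.0]]
`accumulate(grad_refs[1], [5.5, 5.5, 2.5])` → gradients = [7.5, 9.5, 8.5, 0.0]; grad_refs = [[7.5, 9.5, 8.5, 0.0], [7.5, 9.5, 8.5, 0.0], [7.5, 9.5, 8.5, 0.0]]
`print(gradients)` → prints [7.5, 9.5, 8.5, 0.0]
`print(grad_refs[0] is grad_refs[1])` → prints True

Answer:
[7.5, 9.5, 8.5, 0.0]
True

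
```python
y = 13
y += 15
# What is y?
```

Trace:
`y = 13` → y = 13
`y += 15` → y = 28
So y = 28

Answer: 28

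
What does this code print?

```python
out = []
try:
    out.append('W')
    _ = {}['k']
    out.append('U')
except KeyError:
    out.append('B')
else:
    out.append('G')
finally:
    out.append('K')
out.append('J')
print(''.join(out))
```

Execution trace: 'W' (try body) → 'B' (except KeyError) → 'K' (finally) → 'J' (after the try/except). Output: WBKJ

Answer: WBKJ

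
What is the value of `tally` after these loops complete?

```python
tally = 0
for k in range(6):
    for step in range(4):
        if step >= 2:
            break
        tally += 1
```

Inner breaks at 2, outer runs 6 times
`tally` takes the values: 0 → 1 → 2 → 3 → 4 → 5 → 6 → 7 → 8 → 9 → 10 → 11 → 12

Answer: 12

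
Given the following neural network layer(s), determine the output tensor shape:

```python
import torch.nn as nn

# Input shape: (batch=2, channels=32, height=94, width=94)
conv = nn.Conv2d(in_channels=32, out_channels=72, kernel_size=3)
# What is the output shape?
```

Input: (2, 32, 94, 94) -> Output: (2, 72, 92, 92)

Answer: (2, 72, 92, 92)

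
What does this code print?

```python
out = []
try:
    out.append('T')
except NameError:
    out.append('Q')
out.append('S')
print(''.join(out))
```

Execution trace: 'T' (try body, no exception) → 'S' (after the try/except). Output: TS

Answer: TS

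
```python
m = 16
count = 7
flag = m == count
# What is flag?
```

Trace:
`m = 16` → m = 16
`count = 7` → count = 7
`flag = m == count` → flag = False
So flag = False

Answer: False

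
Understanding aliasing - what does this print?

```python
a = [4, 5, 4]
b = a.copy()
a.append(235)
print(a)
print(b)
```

Key concept: list.copy() creates independent copy.
Step by step:
`a = [4, 5, 4]` → a = [4, 5, 4]
`b = a.copy()` → b = [4, 5, 4]
`a.append(235)` → a = [4, 5, 4, 235]
`print(a)` → prints [4, 5, 4, 235]
`print(b)` → prints [4, 5, 4]

Answer:
[4, 5, 4, 235]
[4, 5, 4]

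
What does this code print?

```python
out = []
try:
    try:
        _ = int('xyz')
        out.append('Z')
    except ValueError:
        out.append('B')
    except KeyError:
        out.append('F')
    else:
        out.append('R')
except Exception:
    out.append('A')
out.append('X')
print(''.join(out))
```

Execution trace: 'B' (inner except ValueError) → 'X' (after the try/except). Output: BX

Answer: BX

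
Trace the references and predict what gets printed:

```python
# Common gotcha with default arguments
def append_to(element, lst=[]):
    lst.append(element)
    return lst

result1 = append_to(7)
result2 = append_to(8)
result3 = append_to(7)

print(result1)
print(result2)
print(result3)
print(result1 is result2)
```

Key concept: mutable default argument gotcha.
Step by step:
`result1 = append_to(7)` → result1 = [7]
`result2 = append_to(8)` → result1 = [7, 8] (same object as result2); result2 = [7, 8] (same object as result1)
`result3 = append_to(7)` → result1 = [7, 8, 7] (same object as result2, result3); result2 = [7, 8, 7] (same object as result1, result3); result3 = [7, 8, 7] (same object as result1, result2)
`print(result1)` → prints [7, 8, 7]
`print(result2)` → prints [7, 8, 7]
`print(result3)` → prints [7, 8, 7]
`print(result1 is result2)` → prints True

Answer:
[7, 8, 7]
[7, 8, 7]
[7, 8, 7]
True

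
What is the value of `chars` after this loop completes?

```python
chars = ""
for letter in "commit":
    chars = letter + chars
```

Reverse 'commit'
`chars` takes the values: "" → "c" → "oc" → "moc" → "mmoc" → "immoc" → "timmoc"

Answer: "timmoc"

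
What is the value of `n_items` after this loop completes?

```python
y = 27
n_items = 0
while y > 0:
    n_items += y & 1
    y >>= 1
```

Count set bits in 27 (binary: 0b11011)
`n_items` takes the values: 0 → 1 → 2 → 3 → 4

Answer: 4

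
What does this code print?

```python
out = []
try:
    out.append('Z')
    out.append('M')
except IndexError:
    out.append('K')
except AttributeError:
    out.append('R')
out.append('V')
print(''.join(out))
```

Execution trace: 'Z' (try body) → 'M' (try body, no exception) → 'V' (after the try/except). Output: ZMV

Answer: ZMV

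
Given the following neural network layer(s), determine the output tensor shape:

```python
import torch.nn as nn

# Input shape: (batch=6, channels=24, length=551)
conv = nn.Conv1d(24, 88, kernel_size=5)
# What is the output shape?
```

Input: (6, 24, 551) -> Output: (6, 88, 547)

Answer: (6, 88, 547)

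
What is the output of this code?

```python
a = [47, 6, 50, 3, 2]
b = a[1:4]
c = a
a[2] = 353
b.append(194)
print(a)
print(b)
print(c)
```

Key concept: slice vs alias.
Step by step:
`a = [47, 6, 50, 3, 2]` → a = [47, 6, 50, 3, 2]
`b = a[1:4]` → b = [6, 50, 3]
`c = a` → c = [47, 6, 50, 3, 2] (same object as a)
`a[2] = 353` → a = [47, 6, 353, 3, 2] (same object as c); c = [47, 6, 353, 3, 2] (same object as a)
`b.append(194)` → b = [6, 50, 3, 194]
`print(a)` → prints [47, 6, 353, 3, 2]
`print(b)` → prints [6, 50, 3, 194]
`print(c)` → prints [47, 6, 353, 3, 2]

Answer:
[47, 6, 353, 3, 2]
[6, 50, 3, 194]
[47, 6, 353, 3, 2]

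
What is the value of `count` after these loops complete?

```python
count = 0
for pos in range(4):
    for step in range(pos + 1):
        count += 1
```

Triangle: 1 + 2 + ... + 4
`count` takes the values: 0 → 1 → 2 → 3 → 4 → 5 → 6 → 7 → 8 → 9 → 10

Answer: 10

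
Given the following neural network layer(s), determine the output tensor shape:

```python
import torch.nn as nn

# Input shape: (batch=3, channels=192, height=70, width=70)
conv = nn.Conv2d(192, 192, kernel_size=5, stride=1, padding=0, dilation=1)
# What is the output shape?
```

Input: (3, 192, 70, 70) -> Output: (3, 192, 66, 66)

Answer: (3, 192, 66, 66)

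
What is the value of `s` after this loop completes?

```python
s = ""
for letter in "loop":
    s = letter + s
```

Reverse 'loop'
`s` takes the values: "" → "l" → "ol" → "ool" → "pool"

Answer: "pool"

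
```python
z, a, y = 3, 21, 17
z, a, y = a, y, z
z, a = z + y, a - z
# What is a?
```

Trace:
`z, a, y = 3, 21, 17` → z = 3; a = 21; y = 17
`z, a, y = a, y, z` → z = 21; a = 17; y = 3
`z, a = z + y, a - z` → z = 24; a = -4
So a = -4

Answer: -4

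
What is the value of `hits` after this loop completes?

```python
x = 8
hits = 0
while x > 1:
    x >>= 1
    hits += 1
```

Count right shifts until 1
`hits` takes the values: 0 → 1 → 2 → 3

Answer: 3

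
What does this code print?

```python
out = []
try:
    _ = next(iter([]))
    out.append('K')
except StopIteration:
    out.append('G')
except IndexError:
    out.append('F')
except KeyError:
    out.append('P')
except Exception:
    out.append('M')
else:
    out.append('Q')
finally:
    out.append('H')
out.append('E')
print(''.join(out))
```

Execution trace: 'G' (except StopIteration) → 'H' (finally) → 'E' (after the try/except). Output: GHE

Answer: GHE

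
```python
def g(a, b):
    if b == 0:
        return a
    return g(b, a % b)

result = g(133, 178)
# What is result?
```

g(133, 178) -> g(178, 133) -> g(133, 45) -> g(45, 43) -> g(43, 2) -> g(2, 1) -> g(1, 0) -> 1

Answer: 1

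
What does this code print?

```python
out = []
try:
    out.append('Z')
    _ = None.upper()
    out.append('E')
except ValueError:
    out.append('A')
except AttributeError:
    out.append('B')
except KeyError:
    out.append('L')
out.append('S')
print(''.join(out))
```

Execution trace: 'Z' (try body) → 'B' (except AttributeError) → 'S' (after the try/except). Output: ZBS

Answer: ZBS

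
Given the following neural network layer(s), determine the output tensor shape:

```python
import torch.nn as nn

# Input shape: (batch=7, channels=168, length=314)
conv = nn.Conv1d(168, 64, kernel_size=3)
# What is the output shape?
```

Input: (7, 168, 314) -> Output: (7, 64, 312)

Answer: (7, 64, 312)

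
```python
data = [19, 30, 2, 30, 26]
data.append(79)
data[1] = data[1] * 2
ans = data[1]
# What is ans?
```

Trace:
`data = [19, 30, 2, 30, 26]` → data = [19, 30, 2, 30, 26]
`data.append(79)` → data = [19, 30, 2, 30, 26, 79]
`data[1] = data[1] * 2` → data = [19, 60, 2, 30, 26, 79]
`ans = data[1]` → ans = 60
So ans = 60

Answer: 60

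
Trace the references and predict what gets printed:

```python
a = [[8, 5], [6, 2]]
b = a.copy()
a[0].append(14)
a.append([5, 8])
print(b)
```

Key concept: shallow copy with nested lists.
Step by step:
`a = [[8, 5], [6, 2]]` → a = [[8, 5], [6, 2]]
`b = a.copy()` → b = [[8, 5], [6, 2]]
`a[0].append(14)` → a = [[8, 5, 14], [6, 2]]; b = [[8, 5, 14], [6, 2]]
`a.append([5, 8])` → a = [[8, 5, 14], [6, 2], [5, 8]]
`print(b)` → prints [[8, 5, 14], [6, 2]]

Answer: [[8, 5, 14], [6, 2]]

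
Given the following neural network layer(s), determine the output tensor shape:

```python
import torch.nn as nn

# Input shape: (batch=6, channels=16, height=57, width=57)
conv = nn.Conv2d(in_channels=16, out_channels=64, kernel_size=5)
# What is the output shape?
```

Input: (6, 16, 57, 57) -> Output: (6, 64, 53, 53)

Answer: (6, 64, 53, 53)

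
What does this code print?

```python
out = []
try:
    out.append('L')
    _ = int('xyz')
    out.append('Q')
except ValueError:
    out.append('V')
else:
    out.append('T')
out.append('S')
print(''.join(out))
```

Execution trace: 'L' (try body) → 'V' (except ValueError) → 'S' (after the try/except). Output: LVS

Answer: LVS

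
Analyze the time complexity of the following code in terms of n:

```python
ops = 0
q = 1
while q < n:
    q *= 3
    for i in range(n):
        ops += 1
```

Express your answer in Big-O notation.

Each loop level contributes: log n × n. Multiplying the contributions gives O(n log n).

Answer: O(n log n)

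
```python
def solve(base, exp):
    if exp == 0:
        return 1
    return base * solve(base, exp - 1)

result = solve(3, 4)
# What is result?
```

solve(3, 4) = 3 * 3 * 3 * 3 = 81

Answer: 81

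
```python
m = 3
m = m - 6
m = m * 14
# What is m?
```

Trace:
`m = 3` → m = 3
`m = m - 6` → m = -3
`m = m * 14` → m = -42
So m = -42

Answer: -42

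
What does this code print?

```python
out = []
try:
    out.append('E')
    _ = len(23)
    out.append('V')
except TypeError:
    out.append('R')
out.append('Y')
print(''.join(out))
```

Execution trace: 'E' (try body) → 'R' (except TypeError) → 'Y' (after the try/except). Output: ERY

Answer: ERY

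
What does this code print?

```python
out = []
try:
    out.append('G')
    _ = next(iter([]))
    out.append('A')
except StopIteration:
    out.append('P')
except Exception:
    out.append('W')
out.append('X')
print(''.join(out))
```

Execution trace: 'G' (try body) → 'P' (except StopIteration) → 'X' (after the try/except). Output: GPX

Answer: GPX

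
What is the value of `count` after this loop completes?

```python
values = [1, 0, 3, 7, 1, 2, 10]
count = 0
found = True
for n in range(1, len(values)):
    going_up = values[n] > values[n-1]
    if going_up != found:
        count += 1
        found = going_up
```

Count direction changes in [1, 0, 3, 7, 1, 2, 10]
`count` takes the values: 0 → 1 → 2 → 3 → 4

Answer: 4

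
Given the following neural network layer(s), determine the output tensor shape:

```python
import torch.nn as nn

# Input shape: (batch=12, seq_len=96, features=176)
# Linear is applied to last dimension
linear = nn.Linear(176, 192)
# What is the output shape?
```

Input: (12, 96, 176) -> Output: (12, 96, 192)

Answer: (12, 96, 192)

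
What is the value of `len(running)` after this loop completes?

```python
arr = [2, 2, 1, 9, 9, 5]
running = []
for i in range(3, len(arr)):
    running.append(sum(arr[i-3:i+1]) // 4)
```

Number of 4-element averages
`running` takes the values: [] → [3] → [3, 5] → [3, 5, 6]
So `len(running)` = 3

Answer: 3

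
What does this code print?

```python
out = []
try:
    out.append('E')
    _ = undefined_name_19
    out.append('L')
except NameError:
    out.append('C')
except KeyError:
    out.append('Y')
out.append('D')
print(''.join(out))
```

Execution trace: 'E' (try body) → 'C' (except NameError) → 'D' (after the try/except). Output: ECD

Answer: ECD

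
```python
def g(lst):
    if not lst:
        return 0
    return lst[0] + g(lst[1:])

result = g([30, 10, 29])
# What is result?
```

30 + 10 + 29 + 0 = 69

Answer: 69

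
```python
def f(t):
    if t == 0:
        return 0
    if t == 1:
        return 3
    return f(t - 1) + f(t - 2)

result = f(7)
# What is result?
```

Build up from base cases: f(0)=0, f(1)=3, f(2)=3, f(3)=6, f(4)=9, f(5)=15, f(6)=24, ..., f(7)=39

Answer: 39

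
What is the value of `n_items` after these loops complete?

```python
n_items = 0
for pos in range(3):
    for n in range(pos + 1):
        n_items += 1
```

Triangle: 1 + 2 + ... + 3
`n_items` takes the values: 0 → 1 → 2 → 3 → 4 → 5 → 6

Answer: 6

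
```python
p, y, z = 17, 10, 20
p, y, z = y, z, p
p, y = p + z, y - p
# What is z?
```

Trace:
`p, y, z = 17, 10, 20` → p = 17; y = 10; z = 20
`p, y, z = y, z, p` → p = 10; y = 20; z = 17
`p, y = p + z, y - p` → p = 27; y = 10
So z = 17

Answer: 17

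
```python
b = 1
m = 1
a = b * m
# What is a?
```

Trace:
`b = 1` → b = 1
`m = 1` → m = 1
`a = b * m` → a = 1
So a = 1

Answer: 1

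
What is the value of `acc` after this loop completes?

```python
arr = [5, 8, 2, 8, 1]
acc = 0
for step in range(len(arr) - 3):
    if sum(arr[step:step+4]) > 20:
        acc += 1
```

Count windows with sum > 20
`acc` takes the values: 0 → 1

Answer: 1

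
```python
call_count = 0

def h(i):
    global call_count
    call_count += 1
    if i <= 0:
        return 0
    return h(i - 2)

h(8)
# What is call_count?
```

Linear recursion stepping by 2: 5 calls from i=8 down to ≤0.

Answer: 5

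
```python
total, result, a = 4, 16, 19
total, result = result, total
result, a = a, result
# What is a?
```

Trace:
`total, result, a = 4, 16, 19` → total = 4; result = 16; a = 19
`total, result = result, total` → total = 16; result = 4
`result, a = a, result` → result = 19; a = 4
So a = 4

Answer: 4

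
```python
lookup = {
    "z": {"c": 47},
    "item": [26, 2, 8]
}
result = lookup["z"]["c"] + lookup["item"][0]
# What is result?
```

Trace:
`lookup = { ...` → lookup = {'z': {'c': 47}, 'item': [26, 2, 8]}
`result = lookup["z"]["c"] + lookup["item"][0]` → result = 73
So result = 73

Answer: 73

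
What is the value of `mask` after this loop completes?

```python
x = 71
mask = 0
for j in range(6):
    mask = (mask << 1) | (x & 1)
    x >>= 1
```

Reverse lowest 6 bits of 71
`mask` takes the values: 0 → 1 → 3 → 7 → 14 → 28 → 56

Answer: 56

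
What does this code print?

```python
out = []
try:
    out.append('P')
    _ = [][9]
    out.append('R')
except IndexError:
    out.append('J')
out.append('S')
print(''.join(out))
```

Execution trace: 'P' (try body) → 'J' (except IndexError) → 'S' (after the try/except). Output: PJS

Answer: PJS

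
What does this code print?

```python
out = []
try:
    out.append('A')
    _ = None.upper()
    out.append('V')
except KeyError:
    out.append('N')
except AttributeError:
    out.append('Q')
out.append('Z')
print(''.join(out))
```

Execution trace: 'A' (try body) → 'Q' (except AttributeError) → 'Z' (after the try/except). Output: AQZ

Answer: AQZ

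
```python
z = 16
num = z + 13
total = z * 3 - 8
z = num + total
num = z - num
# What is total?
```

Trace:
`z = 16` → z = 16
`num = z + 13` → num = 29
`total = z * 3 - 8` → total = 40
`z = num + total` → z = 69
`num = z - num` → num = 40
So total = 40

Answer: 40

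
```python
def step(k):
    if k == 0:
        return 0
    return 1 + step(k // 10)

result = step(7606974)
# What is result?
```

Count of digits of 7606974: 7

Answer: 7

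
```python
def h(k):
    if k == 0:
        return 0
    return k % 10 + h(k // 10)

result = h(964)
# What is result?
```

Sum of digits of 964: 4 + 6 + 9 = 19

Answer: 19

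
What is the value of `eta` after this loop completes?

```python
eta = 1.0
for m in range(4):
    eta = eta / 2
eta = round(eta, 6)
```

Halving LR 4 times: 1 / 2^4
`eta` takes the values: 1.0 → 0.5 → 0.25 → 0.125 → 0.0625

Answer: 0.0625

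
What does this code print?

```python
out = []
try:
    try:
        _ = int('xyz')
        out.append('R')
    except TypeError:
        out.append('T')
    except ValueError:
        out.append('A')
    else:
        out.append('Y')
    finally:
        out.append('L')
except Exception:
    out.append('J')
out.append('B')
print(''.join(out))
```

Execution trace: 'A' (inner except ValueError) → 'L' (inner finally) → 'B' (after the try/except). Output: ALB

Answer: ALB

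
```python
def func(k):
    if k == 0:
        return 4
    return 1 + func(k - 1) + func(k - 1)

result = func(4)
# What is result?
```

func(k) = 1 + 2·func(k-1), func(0)=4. Closed form: (4+1)·2^4 - 1 = 79.

Answer: 79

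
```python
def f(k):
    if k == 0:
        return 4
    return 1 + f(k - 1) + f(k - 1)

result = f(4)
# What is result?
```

f(k) = 1 + 2·f(k-1), f(0)=4. Closed form: (4+1)·2^4 - 1 = 79.

Answer: 79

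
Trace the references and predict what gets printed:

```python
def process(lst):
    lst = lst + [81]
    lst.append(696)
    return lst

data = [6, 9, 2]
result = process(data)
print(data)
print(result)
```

Key concept: rebinding parameter vs mutation.
Step by step:
`data = [6, 9, 2]` → data = [6, 9, 2]
`result = process(data)` → result = [6, 9, 2, 81, 696]
`print(data)` → prints [6, 9, 2]
`print(result)` → prints [6, 9, 2, 81, 696]

Answer:
[6, 9, 2]
[6, 9, 2, 81, 696]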